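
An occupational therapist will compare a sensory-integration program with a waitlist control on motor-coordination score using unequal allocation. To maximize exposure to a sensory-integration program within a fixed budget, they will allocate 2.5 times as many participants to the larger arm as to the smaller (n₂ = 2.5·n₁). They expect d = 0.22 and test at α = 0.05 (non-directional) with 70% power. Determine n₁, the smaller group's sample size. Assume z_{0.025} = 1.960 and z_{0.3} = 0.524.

With allocation ratio k = n₂/n₁ = 2.5, Var(x̄₁−x̄₂) = σ²(1/n₁ + 1/(k·n₁)) = σ²·(k+1)/(k·n₁).
So n₁ = (1 + 1/k)·((z_{α/2} + z_β)/d)² = 1.400 × (2.484/0.22)².
n₁ = 1.400 × 127.48 = 178.5.
Round up: n₁ = 179, giving n₂ = ⌈2.5 × 179⌉ = ⌈447.5⌉ = 448.

n₁ = 179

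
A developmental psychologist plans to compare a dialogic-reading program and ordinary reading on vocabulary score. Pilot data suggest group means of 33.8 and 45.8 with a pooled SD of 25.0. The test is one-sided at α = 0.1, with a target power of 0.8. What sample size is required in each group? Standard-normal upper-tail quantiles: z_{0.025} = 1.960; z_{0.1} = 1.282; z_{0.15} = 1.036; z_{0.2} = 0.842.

n = 40 per group

Cohen's d = |M₁ − M₂| / SD_pooled = |33.8 − 45.8| / 25.0 = 12.0 / 25.0 = 0.480.
For two independent groups with equal n: n = 2·((z_{α} + z_β) / d)².
z_{α} + z_β = 1.282 + 0.842 = 2.124.
n = 2 × (2.124 / 0.480)² = 2 × 4.425² = 2 × 19.58 = 39.2.
Round up to the next whole participant.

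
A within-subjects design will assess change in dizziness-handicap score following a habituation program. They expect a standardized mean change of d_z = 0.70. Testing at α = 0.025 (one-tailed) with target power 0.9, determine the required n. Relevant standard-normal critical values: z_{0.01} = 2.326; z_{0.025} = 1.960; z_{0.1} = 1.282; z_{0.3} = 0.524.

n = 22 pairs

For a paired (one-sample on differences) test: n = ((z_{α} + z_β) / d)².
z_{α} + z_β = 1.960 + 1.282 = 3.242.
n = (3.242 / 0.70)² = 4.631² = 21.45.
Round up.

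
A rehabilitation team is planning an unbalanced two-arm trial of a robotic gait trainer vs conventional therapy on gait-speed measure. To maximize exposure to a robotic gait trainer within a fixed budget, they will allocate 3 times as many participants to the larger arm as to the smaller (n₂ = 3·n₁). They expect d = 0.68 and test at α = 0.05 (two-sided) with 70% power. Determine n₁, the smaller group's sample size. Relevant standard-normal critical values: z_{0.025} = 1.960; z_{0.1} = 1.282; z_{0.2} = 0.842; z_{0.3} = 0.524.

With allocation ratio k = n₂/n₁ = 3, Var(x̄₁−x̄₂) = σ²(1/n₁ + 1/(k·n₁)) = σ²·(k+1)/(k·n₁).
So n₁ = (1 + 1/k)·((z_{α/2} + z_β)/d)² = 1.333 × (2.484/0.68)².
n₁ = 1.333 × 13.34 = 17.8.
Round up: n₁ = 18, giving n₂ = 3 × 18 = 54.

n₁ = 18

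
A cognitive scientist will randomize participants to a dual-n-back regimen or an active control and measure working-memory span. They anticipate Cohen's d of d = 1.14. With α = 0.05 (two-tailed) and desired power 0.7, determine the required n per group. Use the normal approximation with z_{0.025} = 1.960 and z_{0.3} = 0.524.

For two independent groups with equal n: n = 2·((z_{α/2} + z_β) / d)².
z_{α/2} + z_β = 1.960 + 0.524 = 2.484.
n = 2 × (2.484 / 1.14)² = 2 × 2.179² = 2 × 4.75 = 9.5.
Round up to the next whole participant.

n = 10 per group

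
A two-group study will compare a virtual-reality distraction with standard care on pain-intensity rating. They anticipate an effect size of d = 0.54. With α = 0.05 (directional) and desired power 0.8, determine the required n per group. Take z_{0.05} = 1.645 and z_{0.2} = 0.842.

n = 43 per group

For two independent groups with equal n: n = 2·((z_{α} + z_β) / d)².
z_{α} + z_β = 1.645 + 0.842 = 2.487.
n = 2 × (2.487 / 0.54)² = 2 × 4.606² = 2 × 21.21 = 42.4.
Round up to the next whole participant.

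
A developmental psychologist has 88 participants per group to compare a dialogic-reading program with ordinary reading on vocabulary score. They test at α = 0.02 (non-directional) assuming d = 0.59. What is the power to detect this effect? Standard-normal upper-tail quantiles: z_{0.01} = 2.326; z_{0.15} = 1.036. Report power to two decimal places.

power ≈ 0.94

For two equal groups, power = Φ(d·√(n/2) − z_{α/2}).
d·√(n/2) = 0.59 × √(88/2) = 0.59 × 6.633 = 3.914.
z_β = 3.914 − 2.326 = 1.588.
Power = Φ(1.588) = 0.944.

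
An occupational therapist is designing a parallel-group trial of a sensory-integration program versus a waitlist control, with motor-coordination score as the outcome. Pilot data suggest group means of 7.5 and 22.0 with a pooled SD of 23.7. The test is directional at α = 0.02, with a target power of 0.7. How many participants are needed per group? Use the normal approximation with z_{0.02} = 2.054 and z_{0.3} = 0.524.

n = 36 per group

Cohen's d = |M₁ − M₂| / SD_pooled = |7.5 − 22.0| / 23.7 = 14.5 / 23.7 = 0.612.
For two independent groups with equal n: n = 2·((z_{α} + z_β) / d)².
z_{α} + z_β = 2.054 + 0.524 = 2.578.
n = 2 × (2.578 / 0.612)² = 2 × 4.212² = 2 × 17.74 = 35.5.
Round up to the next whole participant.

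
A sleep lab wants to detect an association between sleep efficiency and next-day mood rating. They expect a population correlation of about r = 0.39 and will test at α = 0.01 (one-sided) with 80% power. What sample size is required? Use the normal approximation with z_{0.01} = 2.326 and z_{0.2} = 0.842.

Fisher's z: C = ½·ln((1+r)/(1−r)) = ½·ln(2.2787) = 0.4118.
n = ((z_{α} + z_β)/C)² + 3.
(2.326 + 0.842) / 0.4118 = 3.168 / 0.4118 = 7.693.
n = 7.693² + 3 = 59.18 + 3 = 62.2.
Round up.

n = 63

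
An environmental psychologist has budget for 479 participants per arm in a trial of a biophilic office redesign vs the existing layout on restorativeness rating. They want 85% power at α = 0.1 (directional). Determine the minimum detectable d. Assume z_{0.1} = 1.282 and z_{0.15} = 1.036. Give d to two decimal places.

For two independent groups of n = 479 each: d_min = (z_{α} + z_β)·√(2/n).
z-sum = 1.282 + 1.036 = 2.318.
d_min = 2.318 × √(2/479) = 2.318 × 0.0646 = 0.150.

d_min ≈ 0.15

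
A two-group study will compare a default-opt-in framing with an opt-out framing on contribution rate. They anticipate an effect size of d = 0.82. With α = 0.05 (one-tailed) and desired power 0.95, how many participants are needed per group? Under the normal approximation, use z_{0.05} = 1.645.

For two independent groups with equal n: n = 2·((z_{α} + z_β) / d)².
z_{α} + z_β = 1.645 + 1.645 = 3.290.
n = 2 × (3.290 / 0.82)² = 2 × 4.012² = 2 × 16.10 = 32.2.
Round up to the next whole participant.

n = 33 per group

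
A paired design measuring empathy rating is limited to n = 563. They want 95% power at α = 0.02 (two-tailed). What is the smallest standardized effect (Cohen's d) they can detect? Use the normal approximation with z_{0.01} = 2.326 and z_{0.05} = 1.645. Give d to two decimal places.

For a single sample (or paired design) of n = 563: d_min = (z_{α/2} + z_β)/√n.
z-sum = 2.326 + 1.645 = 3.971.
d_min = 3.971 / √563 = 3.971 / 23.728 = 0.167.

d_min ≈ 0.17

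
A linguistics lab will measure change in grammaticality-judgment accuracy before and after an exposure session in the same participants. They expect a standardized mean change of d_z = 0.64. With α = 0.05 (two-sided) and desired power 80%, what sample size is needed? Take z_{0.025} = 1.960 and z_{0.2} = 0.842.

n = 20 pairs

For a paired (one-sample on differences) test: n = ((z_{α/2} + z_β) / d)².
z_{α/2} + z_β = 1.960 + 0.842 = 2.802.
n = (2.802 / 0.64)² = 4.378² = 19.17.
Round up.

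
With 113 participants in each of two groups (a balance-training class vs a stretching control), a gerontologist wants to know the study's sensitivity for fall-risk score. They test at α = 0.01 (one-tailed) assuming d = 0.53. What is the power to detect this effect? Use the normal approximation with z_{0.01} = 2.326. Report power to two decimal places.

For two equal groups, power = Φ(d·√(n/2) − z_{α}).
d·√(n/2) = 0.53 × √(113/2) = 0.53 × 7.517 = 3.984.
z_β = 3.984 − 2.326 = 1.658.
Power = Φ(1.658) = 0.951.

power ≈ 0.95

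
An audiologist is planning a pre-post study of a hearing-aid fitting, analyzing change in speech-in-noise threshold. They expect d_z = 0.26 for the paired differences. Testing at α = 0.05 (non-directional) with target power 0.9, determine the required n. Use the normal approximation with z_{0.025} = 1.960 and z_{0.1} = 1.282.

For a paired (one-sample on differences) test: n = ((z_{α/2} + z_β) / d)².
z_{α/2} + z_β = 1.960 + 1.282 = 3.242.
n = (3.242 / 0.26)² = 12.469² = 155.48.
Round up.

n = 156 pairs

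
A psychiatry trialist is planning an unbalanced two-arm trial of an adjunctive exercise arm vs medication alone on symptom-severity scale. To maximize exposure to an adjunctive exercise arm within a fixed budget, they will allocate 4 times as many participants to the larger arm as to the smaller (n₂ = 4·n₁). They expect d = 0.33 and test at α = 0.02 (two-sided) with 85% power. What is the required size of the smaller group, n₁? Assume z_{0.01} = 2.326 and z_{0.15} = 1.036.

With allocation ratio k = n₂/n₁ = 4, Var(x̄₁−x̄₂) = σ²(1/n₁ + 1/(k·n₁)) = σ²·(k+1)/(k·n₁).
So n₁ = (1 + 1/k)·((z_{α/2} + z_β)/d)² = 1.250 × (3.362/0.33)².
n₁ = 1.250 × 103.79 = 129.7.
Round up: n₁ = 130, giving n₂ = 4 × 130 = 520.

n₁ = 130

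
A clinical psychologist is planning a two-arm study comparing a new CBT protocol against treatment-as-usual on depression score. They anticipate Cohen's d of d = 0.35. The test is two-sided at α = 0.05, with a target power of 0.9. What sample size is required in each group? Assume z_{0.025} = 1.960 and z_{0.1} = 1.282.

n = 172 per group

For two independent groups with equal n: n = 2·((z_{α/2} + z_β) / d)².
z_{α/2} + z_β = 1.960 + 1.282 = 3.242.
n = 2 × (3.242 / 0.35)² = 2 × 9.263² = 2 × 85.80 = 171.6.
Round up to the next whole participant.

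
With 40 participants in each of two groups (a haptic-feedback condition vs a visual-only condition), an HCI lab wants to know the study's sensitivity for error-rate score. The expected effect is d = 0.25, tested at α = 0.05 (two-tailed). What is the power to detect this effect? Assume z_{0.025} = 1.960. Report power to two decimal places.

For two equal groups, power = Φ(d·√(n/2) − z_{α/2}).
d·√(n/2) = 0.25 × √(40/2) = 0.25 × 4.472 = 1.118.
z_β = 1.118 − 1.960 = -0.842.
Power = Φ(-0.842) = 0.200.

power ≈ 0.20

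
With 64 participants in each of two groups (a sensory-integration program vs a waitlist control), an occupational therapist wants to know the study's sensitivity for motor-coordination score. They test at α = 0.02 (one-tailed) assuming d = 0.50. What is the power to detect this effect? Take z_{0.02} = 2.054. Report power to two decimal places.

power ≈ 0.78

For two equal groups, power = Φ(d·√(n/2) − z_{α}).
d·√(n/2) = 0.50 × √(64/2) = 0.50 × 5.657 = 2.828.
z_β = 2.828 − 2.054 = 0.774.
Power = Φ(0.774) = 0.781.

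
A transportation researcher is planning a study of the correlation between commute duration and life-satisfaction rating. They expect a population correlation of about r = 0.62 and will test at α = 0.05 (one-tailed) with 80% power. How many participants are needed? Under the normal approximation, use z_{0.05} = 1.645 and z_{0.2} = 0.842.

Fisher's z: C = ½·ln((1+r)/(1−r)) = ½·ln(4.2632) = 0.7250.
n = ((z_{α} + z_β)/C)² + 3.
(1.645 + 0.842) / 0.7250 = 2.487 / 0.7250 = 3.430.
n = 3.430² + 3 = 11.77 + 3 = 14.8.
Round up.

n = 15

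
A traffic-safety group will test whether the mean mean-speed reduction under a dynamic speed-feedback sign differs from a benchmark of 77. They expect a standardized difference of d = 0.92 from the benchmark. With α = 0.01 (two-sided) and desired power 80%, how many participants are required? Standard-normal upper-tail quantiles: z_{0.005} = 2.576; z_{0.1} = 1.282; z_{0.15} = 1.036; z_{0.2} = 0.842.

n = 14

For a one-sample test: n = ((z_{α/2} + z_β) / d)².
z_{α/2} + z_β = 2.576 + 0.842 = 3.418.
n = (3.418 / 0.92)² = 3.715² = 13.80.
Round up.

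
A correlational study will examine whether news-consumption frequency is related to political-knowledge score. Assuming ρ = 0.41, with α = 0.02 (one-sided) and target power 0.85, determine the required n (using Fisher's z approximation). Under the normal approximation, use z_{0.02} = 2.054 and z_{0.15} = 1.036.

Fisher's z: C = ½·ln((1+r)/(1−r)) = ½·ln(2.3898) = 0.4356.
n = ((z_{α} + z_β)/C)² + 3.
(2.054 + 1.036) / 0.4356 = 3.090 / 0.4356 = 7.094.
n = 7.094² + 3 = 50.32 + 3 = 53.3.
Round up.

n = 54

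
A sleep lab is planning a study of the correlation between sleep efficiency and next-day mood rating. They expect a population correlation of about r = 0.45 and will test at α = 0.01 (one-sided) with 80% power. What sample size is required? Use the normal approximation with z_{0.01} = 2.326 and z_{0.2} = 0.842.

n = 46

Fisher's z: C = ½·ln((1+r)/(1−r)) = ½·ln(2.6364) = 0.4847.
n = ((z_{α} + z_β)/C)² + 3.
(2.326 + 0.842) / 0.4847 = 3.168 / 0.4847 = 6.536.
n = 6.536² + 3 = 42.72 + 3 = 45.7.
Round up.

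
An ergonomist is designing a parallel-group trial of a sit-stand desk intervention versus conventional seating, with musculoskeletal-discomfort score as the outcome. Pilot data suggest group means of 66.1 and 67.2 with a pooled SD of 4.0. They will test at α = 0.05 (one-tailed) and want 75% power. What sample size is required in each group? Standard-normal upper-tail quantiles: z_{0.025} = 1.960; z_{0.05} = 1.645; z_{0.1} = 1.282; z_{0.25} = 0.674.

n = 143 per group

Cohen's d = |M₁ − M₂| / SD_pooled = |66.1 − 67.2| / 4.0 = 1.1 / 4.0 = 0.275.
For two independent groups with equal n: n = 2·((z_{α} + z_β) / d)².
z_{α} + z_β = 1.645 + 0.674 = 2.319.
n = 2 × (2.319 / 0.275)² = 2 × 8.433² = 2 × 71.11 = 142.2.
Round up to the next whole participant.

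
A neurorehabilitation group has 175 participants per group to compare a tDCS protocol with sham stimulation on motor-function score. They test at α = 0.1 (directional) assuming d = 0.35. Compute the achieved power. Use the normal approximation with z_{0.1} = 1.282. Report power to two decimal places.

power ≈ 0.98

For two equal groups, power = Φ(d·√(n/2) − z_{α}).
d·√(n/2) = 0.35 × √(175/2) = 0.35 × 9.354 = 3.274.
z_β = 3.274 − 1.282 = 1.992.
Power = Φ(1.992) = 0.977.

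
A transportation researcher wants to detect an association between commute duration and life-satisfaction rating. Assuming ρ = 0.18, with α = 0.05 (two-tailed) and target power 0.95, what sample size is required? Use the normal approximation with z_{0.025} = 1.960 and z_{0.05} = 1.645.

n = 396

Fisher's z: C = ½·ln((1+r)/(1−r)) = ½·ln(1.4390) = 0.1820.
n = ((z_{α/2} + z_β)/C)² + 3.
(1.960 + 1.645) / 0.1820 = 3.605 / 0.1820 = 19.808.
n = 19.808² + 3 = 392.34 + 3 = 395.3.
Round up.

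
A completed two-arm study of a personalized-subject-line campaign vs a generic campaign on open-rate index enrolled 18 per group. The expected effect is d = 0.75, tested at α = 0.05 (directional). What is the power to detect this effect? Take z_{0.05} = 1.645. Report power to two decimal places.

power ≈ 0.73

For two equal groups, power = Φ(d·√(n/2) − z_{α}).
d·√(n/2) = 0.75 × √(18/2) = 0.75 × 3.000 = 2.250.
z_β = 2.250 − 1.645 = 0.605.
Power = Φ(0.605) = 0.727.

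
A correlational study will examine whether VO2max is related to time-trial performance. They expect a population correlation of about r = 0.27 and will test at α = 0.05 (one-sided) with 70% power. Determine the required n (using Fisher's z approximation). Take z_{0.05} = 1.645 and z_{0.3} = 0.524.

Fisher's z: C = ½·ln((1+r)/(1−r)) = ½·ln(1.7397) = 0.2769.
n = ((z_{α} + z_β)/C)² + 3.
(1.645 + 0.524) / 0.2769 = 2.169 / 0.2769 = 7.833.
n = 7.833² + 3 = 61.36 + 3 = 64.4.
Round up.

n = 65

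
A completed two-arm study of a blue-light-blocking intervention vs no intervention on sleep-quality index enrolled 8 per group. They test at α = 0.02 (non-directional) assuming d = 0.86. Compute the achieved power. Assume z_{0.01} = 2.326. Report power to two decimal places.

power ≈ 0.27

For two equal groups, power = Φ(d·√(n/2) − z_{α/2}).
d·√(n/2) = 0.86 × √(8/2) = 0.86 × 2.000 = 1.720.
z_β = 1.720 − 2.326 = -0.606.
Power = Φ(-0.606) = 0.272.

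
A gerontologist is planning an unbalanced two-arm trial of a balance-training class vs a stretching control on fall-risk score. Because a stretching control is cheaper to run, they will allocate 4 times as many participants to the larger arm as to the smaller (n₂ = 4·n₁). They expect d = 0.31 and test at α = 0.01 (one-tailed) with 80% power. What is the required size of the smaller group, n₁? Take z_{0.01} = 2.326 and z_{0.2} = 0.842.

n₁ = 131

With allocation ratio k = n₂/n₁ = 4, Var(x̄₁−x̄₂) = σ²(1/n₁ + 1/(k·n₁)) = σ²·(k+1)/(k·n₁).
So n₁ = (1 + 1/k)·((z_{α} + z_β)/d)² = 1.250 × (3.168/0.31)².
n₁ = 1.250 × 104.44 = 130.5.
Round up: n₁ = 131, giving n₂ = 4 × 131 = 524.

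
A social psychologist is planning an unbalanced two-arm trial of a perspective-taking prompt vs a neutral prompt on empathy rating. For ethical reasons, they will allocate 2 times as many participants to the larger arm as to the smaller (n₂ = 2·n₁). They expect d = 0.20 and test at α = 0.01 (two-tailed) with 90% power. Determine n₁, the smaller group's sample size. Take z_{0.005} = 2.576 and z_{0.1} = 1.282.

n₁ = 559

With allocation ratio k = n₂/n₁ = 2, Var(x̄₁−x̄₂) = σ²(1/n₁ + 1/(k·n₁)) = σ²·(k+1)/(k·n₁).
So n₁ = (1 + 1/k)·((z_{α/2} + z_β)/d)² = 1.500 × (3.858/0.20)².
n₁ = 1.500 × 372.10 = 558.2.
Round up: n₁ = 559, giving n₂ = 2 × 559 = 1118.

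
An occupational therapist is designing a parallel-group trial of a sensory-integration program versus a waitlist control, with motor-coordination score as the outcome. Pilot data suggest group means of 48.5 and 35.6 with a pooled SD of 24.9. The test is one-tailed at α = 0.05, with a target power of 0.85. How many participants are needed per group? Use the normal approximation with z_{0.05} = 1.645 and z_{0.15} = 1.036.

Cohen's d = |M₁ − M₂| / SD_pooled = |48.5 − 35.6| / 24.9 = 12.9 / 24.9 = 0.518.
For two independent groups with equal n: n = 2·((z_{α} + z_β) / d)².
z_{α} + z_β = 1.645 + 1.036 = 2.681.
n = 2 × (2.681 / 0.518)² = 2 × 5.176² = 2 × 26.79 = 53.6.
Round up to the next whole participant.

n = 54 per group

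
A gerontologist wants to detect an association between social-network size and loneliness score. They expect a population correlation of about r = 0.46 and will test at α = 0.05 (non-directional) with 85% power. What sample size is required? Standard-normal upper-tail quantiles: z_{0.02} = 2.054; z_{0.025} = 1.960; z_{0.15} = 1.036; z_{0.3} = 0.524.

Fisher's z: C = ½·ln((1+r)/(1−r)) = ½·ln(2.7037) = 0.4973.
n = ((z_{α/2} + z_β)/C)² + 3.
(1.960 + 1.036) / 0.4973 = 2.996 / 0.4973 = 6.025.
n = 6.025² + 3 = 36.29 + 3 = 39.3.
Round up.

n = 40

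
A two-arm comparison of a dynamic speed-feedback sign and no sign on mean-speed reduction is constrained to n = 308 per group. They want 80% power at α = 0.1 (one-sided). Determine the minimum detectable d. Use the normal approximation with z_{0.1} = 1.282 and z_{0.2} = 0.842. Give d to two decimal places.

For two independent groups of n = 308 each: d_min = (z_{α} + z_β)·√(2/n).
z-sum = 1.282 + 0.842 = 2.124.
d_min = 2.124 × √(2/308) = 2.124 × 0.0806 = 0.171.

d_min ≈ 0.17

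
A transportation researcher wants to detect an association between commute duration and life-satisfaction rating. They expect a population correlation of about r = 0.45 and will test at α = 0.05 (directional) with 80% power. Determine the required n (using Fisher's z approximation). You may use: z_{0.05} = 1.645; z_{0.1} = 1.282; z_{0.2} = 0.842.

Fisher's z: C = ½·ln((1+r)/(1−r)) = ½·ln(2.6364) = 0.4847.
n = ((z_{α} + z_β)/C)² + 3.
(1.645 + 0.842) / 0.4847 = 2.487 / 0.4847 = 5.131.
n = 5.131² + 3 = 26.33 + 3 = 29.3.
Round up.

n = 30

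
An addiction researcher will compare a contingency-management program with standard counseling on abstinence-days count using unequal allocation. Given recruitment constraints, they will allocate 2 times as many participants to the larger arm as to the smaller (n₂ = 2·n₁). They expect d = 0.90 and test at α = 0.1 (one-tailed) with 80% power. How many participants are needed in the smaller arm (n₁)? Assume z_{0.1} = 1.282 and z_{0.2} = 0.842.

n₁ = 9

With allocation ratio k = n₂/n₁ = 2, Var(x̄₁−x̄₂) = σ²(1/n₁ + 1/(k·n₁)) = σ²·(k+1)/(k·n₁).
So n₁ = (1 + 1/k)·((z_{α} + z_β)/d)² = 1.500 × (2.124/0.90)².
n₁ = 1.500 × 5.57 = 8.4.
Round up: n₁ = 9, giving n₂ = 2 × 9 = 18.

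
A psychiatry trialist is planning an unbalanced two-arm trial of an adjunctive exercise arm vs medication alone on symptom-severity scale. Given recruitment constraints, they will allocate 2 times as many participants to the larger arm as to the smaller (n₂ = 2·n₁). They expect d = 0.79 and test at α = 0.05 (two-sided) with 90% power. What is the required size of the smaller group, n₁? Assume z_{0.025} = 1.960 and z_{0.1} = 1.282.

With allocation ratio k = n₂/n₁ = 2, Var(x̄₁−x̄₂) = σ²(1/n₁ + 1/(k·n₁)) = σ²·(k+1)/(k·n₁).
So n₁ = (1 + 1/k)·((z_{α/2} + z_β)/d)² = 1.500 × (3.242/0.79)².
n₁ = 1.500 × 16.84 = 25.3.
Round up: n₁ = 26, giving n₂ = 2 × 26 = 52.

n₁ = 26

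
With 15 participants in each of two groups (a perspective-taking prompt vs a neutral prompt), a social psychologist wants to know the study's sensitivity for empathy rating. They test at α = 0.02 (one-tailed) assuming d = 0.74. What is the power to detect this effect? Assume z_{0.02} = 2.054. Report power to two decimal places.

power ≈ 0.49

For two equal groups, power = Φ(d·√(n/2) − z_{α}).
d·√(n/2) = 0.74 × √(15/2) = 0.74 × 2.739 = 2.027.
z_β = 2.027 − 2.054 = -0.027.
Power = Φ(-0.027) = 0.489.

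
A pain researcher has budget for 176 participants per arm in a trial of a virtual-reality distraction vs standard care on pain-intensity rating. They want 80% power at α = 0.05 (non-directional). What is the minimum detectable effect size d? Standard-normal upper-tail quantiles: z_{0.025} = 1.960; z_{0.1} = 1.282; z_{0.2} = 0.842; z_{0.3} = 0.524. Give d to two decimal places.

For two independent groups of n = 176 each: d_min = (z_{α/2} + z_β)·√(2/n).
z-sum = 1.960 + 0.842 = 2.802.
d_min = 2.802 × √(2/176) = 2.802 × 0.1066 = 0.299.

d_min ≈ 0.30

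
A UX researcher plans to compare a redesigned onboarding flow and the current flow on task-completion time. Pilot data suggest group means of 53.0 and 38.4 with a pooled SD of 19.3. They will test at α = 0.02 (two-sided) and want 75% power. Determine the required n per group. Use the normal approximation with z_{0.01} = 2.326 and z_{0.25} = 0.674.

Cohen's d = |M₁ − M₂| / SD_pooled = |53.0 − 38.4| / 19.3 = 14.6 / 19.3 = 0.756.
For two independent groups with equal n: n = 2·((z_{α/2} + z_β) / d)².
z_{α/2} + z_β = 2.326 + 0.674 = 3.000.
n = 2 × (3.000 / 0.756)² = 2 × 3.968² = 2 × 15.75 = 31.5.
Round up to the next whole participant.

n = 32 per group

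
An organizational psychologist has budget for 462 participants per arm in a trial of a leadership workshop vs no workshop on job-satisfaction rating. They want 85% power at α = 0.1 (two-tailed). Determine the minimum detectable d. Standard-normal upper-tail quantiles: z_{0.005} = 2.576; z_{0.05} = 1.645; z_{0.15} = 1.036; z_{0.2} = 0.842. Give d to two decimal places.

d_min ≈ 0.18

For two independent groups of n = 462 each: d_min = (z_{α/2} + z_β)·√(2/n).
z-sum = 1.645 + 1.036 = 2.681.
d_min = 2.681 × √(2/462) = 2.681 × 0.0658 = 0.176.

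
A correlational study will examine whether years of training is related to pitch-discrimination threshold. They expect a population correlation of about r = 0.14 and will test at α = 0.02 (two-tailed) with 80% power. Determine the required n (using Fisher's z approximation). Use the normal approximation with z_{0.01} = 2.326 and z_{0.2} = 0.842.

Fisher's z: C = ½·ln((1+r)/(1−r)) = ½·ln(1.3256) = 0.1409.
n = ((z_{α/2} + z_β)/C)² + 3.
(2.326 + 0.842) / 0.1409 = 3.168 / 0.1409 = 22.484.
n = 22.484² + 3 = 505.53 + 3 = 508.5.
Round up.

n = 509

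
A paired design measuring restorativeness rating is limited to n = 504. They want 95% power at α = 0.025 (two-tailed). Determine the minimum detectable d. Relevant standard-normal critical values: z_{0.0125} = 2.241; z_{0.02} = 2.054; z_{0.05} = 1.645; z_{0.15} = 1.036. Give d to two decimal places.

d_min ≈ 0.17

For a single sample (or paired design) of n = 504: d_min = (z_{α/2} + z_β)/√n.
z-sum = 2.241 + 1.645 = 3.886.
d_min = 3.886 / √504 = 3.886 / 22.450 = 0.173.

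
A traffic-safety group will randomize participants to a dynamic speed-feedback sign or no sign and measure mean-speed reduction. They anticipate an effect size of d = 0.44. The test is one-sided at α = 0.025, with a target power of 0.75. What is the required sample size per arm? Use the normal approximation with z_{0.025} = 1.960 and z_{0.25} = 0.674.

n = 72 per group

For two independent groups with equal n: n = 2·((z_{α} + z_β) / d)².
z_{α} + z_β = 1.960 + 0.674 = 2.634.
n = 2 × (2.634 / 0.44)² = 2 × 5.986² = 2 × 35.84 = 71.7.
Round up to the next whole participant.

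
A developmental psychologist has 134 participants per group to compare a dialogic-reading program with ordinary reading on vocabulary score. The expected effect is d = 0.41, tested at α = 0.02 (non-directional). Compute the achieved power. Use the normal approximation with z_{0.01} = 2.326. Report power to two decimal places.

For two equal groups, power = Φ(d·√(n/2) − z_{α/2}).
d·√(n/2) = 0.41 × √(134/2) = 0.41 × 8.185 = 3.356.
z_β = 3.356 − 2.326 = 1.030.
Power = Φ(1.030) = 0.848.

power ≈ 0.85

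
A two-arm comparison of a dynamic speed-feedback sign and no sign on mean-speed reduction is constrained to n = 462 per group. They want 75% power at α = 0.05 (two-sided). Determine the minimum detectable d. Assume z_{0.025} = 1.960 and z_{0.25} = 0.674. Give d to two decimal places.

For two independent groups of n = 462 each: d_min = (z_{α/2} + z_β)·√(2/n).
z-sum = 1.960 + 0.674 = 2.634.
d_min = 2.634 × √(2/462) = 2.634 × 0.0658 = 0.173.

d_min ≈ 0.17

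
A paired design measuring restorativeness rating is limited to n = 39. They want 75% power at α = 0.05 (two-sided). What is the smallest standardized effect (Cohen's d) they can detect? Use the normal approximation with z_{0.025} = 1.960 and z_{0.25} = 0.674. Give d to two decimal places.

d_min ≈ 0.42

For a single sample (or paired design) of n = 39: d_min = (z_{α/2} + z_β)/√n.
z-sum = 1.960 + 0.674 = 2.634.
d_min = 2.634 / √39 = 2.634 / 6.245 = 0.422.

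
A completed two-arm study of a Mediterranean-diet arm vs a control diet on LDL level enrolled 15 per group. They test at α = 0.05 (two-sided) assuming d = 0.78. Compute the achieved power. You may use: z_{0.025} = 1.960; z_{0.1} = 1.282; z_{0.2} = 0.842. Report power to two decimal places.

power ≈ 0.57

For two equal groups, power = Φ(d·√(n/2) − z_{α/2}).
d·√(n/2) = 0.78 × √(15/2) = 0.78 × 2.739 = 2.136.
z_β = 2.136 − 1.960 = 0.176.
Power = Φ(0.176) = 0.570.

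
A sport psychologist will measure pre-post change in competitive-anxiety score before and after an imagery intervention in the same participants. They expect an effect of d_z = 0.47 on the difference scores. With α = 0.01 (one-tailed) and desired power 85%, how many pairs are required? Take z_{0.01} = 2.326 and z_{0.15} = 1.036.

For a paired (one-sample on differences) test: n = ((z_{α} + z_β) / d)².
z_{α} + z_β = 2.326 + 1.036 = 3.362.
n = (3.362 / 0.47)² = 7.153² = 51.17.
Round up.

n = 52 pairs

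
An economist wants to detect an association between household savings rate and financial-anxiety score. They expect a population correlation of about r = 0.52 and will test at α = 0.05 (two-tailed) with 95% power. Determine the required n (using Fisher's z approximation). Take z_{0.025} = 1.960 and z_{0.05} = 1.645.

n = 43

Fisher's z: C = ½·ln((1+r)/(1−r)) = ½·ln(3.1667) = 0.5763.
n = ((z_{α/2} + z_β)/C)² + 3.
(1.960 + 1.645) / 0.5763 = 3.605 / 0.5763 = 6.255.
n = 6.255² + 3 = 39.13 + 3 = 42.1.
Round up.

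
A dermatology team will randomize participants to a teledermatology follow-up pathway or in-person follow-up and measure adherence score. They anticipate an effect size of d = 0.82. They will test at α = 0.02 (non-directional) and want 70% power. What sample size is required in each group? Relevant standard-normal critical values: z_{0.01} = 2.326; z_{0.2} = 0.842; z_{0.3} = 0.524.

For two independent groups with equal n: n = 2·((z_{α/2} + z_β) / d)².
z_{α/2} + z_β = 2.326 + 0.524 = 2.850.
n = 2 × (2.850 / 0.82)² = 2 × 3.476² = 2 × 12.08 = 24.2.
Round up to the next whole participant.

n = 25 per group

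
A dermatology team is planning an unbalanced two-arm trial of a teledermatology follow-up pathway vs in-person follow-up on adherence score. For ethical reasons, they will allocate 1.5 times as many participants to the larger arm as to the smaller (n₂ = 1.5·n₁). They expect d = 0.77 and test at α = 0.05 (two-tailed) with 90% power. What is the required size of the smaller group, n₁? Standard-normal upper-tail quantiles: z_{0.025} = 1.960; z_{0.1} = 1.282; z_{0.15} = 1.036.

n₁ = 30

With allocation ratio k = n₂/n₁ = 1.5, Var(x̄₁−x̄₂) = σ²(1/n₁ + 1/(k·n₁)) = σ²·(k+1)/(k·n₁).
So n₁ = (1 + 1/k)·((z_{α/2} + z_β)/d)² = 1.667 × (3.242/0.77)².
n₁ = 1.667 × 17.73 = 29.5.
Round up: n₁ = 30, giving n₂ = 1.5 × 30 = 45.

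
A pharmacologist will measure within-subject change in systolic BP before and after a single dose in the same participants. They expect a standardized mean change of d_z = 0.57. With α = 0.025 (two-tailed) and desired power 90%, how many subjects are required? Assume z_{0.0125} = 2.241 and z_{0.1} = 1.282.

n = 39 pairs

For a paired (one-sample on differences) test: n = ((z_{α/2} + z_β) / d)².
z_{α/2} + z_β = 2.241 + 1.282 = 3.523.
n = (3.523 / 0.57)² = 6.181² = 38.20.
Round up.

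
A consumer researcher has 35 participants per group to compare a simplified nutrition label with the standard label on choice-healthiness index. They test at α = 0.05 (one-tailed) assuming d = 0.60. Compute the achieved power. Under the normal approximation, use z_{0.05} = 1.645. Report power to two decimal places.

power ≈ 0.81

For two equal groups, power = Φ(d·√(n/2) − z_{α}).
d·√(n/2) = 0.60 × √(35/2) = 0.60 × 4.183 = 2.510.
z_β = 2.510 − 1.645 = 0.865.
Power = Φ(0.865) = 0.806.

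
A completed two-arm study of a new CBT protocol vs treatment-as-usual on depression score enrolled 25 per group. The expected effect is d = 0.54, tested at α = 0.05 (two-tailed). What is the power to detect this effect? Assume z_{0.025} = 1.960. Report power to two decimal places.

For two equal groups, power = Φ(d·√(n/2) − z_{α/2}).
d·√(n/2) = 0.54 × √(25/2) = 0.54 × 3.536 = 1.909.
z_β = 1.909 − 1.960 = -0.051.
Power = Φ(-0.051) = 0.480.

power ≈ 0.48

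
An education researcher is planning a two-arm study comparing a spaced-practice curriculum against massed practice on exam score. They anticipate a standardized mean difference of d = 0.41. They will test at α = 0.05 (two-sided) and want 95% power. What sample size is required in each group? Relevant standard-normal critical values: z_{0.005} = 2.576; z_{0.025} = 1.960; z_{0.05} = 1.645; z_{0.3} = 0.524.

n = 155 per group

For two independent groups with equal n: n = 2·((z_{α/2} + z_β) / d)².
z_{α/2} + z_β = 1.960 + 1.645 = 3.605.
n = 2 × (3.605 / 0.41)² = 2 × 8.793² = 2 × 77.31 = 154.6.
Round up to the next whole participant.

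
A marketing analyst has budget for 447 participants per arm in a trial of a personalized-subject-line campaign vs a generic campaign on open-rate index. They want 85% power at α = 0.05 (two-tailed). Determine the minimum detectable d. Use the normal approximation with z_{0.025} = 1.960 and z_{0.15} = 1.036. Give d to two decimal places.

For two independent groups of n = 447 each: d_min = (z_{α/2} + z_β)·√(2/n).
z-sum = 1.960 + 1.036 = 2.996.
d_min = 2.996 × √(2/447) = 2.996 × 0.0669 = 0.200.

d_min ≈ 0.20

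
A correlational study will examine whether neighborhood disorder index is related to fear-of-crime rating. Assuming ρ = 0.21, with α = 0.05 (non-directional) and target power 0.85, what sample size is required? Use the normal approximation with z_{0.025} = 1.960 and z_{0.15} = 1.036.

Fisher's z: C = ½·ln((1+r)/(1−r)) = ½·ln(1.5316) = 0.2132.
n = ((z_{α/2} + z_β)/C)² + 3.
(1.960 + 1.036) / 0.2132 = 2.996 / 0.2132 = 14.053.
n = 14.053² + 3 = 197.47 + 3 = 200.5.
Round up.

n = 201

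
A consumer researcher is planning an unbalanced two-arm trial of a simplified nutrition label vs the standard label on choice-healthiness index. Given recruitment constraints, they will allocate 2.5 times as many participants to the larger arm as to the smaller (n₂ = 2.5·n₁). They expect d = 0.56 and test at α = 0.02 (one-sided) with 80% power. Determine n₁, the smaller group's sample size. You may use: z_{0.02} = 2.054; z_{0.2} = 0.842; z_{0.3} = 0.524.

n₁ = 38

With allocation ratio k = n₂/n₁ = 2.5, Var(x̄₁−x̄₂) = σ²(1/n₁ + 1/(k·n₁)) = σ²·(k+1)/(k·n₁).
So n₁ = (1 + 1/k)·((z_{α} + z_β)/d)² = 1.400 × (2.896/0.56)².
n₁ = 1.400 × 26.74 = 37.4.
Round up: n₁ = 38, giving n₂ = 2.5 × 38 = 95.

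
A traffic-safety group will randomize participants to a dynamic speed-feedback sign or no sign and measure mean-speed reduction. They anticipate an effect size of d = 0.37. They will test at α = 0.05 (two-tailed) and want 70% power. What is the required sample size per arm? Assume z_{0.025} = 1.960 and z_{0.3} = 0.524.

For two independent groups with equal n: n = 2·((z_{α/2} + z_β) / d)².
z_{α/2} + z_β = 1.960 + 0.524 = 2.484.
n = 2 × (2.484 / 0.37)² = 2 × 6.714² = 2 × 45.07 = 90.1.
Round up to the next whole participant.

n = 91 per group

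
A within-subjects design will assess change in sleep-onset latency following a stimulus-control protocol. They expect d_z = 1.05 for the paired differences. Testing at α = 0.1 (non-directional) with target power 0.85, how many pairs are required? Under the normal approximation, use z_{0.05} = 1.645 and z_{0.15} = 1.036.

For a paired (one-sample on differences) test: n = ((z_{α/2} + z_β) / d)².
z_{α/2} + z_β = 1.645 + 1.036 = 2.681.
n = (2.681 / 1.05)² = 2.553² = 6.52.
Round up.

n = 7 pairs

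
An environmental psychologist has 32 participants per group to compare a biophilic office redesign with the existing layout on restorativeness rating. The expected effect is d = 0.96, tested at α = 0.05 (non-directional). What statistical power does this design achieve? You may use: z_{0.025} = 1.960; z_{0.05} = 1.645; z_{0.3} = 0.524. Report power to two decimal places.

power ≈ 0.97

For two equal groups, power = Φ(d·√(n/2) − z_{α/2}).
d·√(n/2) = 0.96 × √(32/2) = 0.96 × 4.000 = 3.840.
z_β = 3.840 − 1.960 = 1.880.
Power = Φ(1.880) = 0.970.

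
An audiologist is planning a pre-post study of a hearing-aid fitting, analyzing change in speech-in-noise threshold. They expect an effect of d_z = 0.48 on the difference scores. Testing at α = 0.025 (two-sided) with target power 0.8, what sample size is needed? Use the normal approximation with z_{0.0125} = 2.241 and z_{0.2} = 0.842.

For a paired (one-sample on differences) test: n = ((z_{α/2} + z_β) / d)².
z_{α/2} + z_β = 2.241 + 0.842 = 3.083.
n = (3.083 / 0.48)² = 6.423² = 41.25.
Round up.

n = 42 pairs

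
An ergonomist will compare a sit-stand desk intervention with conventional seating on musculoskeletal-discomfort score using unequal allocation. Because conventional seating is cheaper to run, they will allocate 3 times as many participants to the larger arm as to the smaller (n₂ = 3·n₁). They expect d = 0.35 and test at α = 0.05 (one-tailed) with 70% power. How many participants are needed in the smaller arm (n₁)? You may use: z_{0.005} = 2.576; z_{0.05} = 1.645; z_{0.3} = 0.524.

n₁ = 52

With allocation ratio k = n₂/n₁ = 3, Var(x̄₁−x̄₂) = σ²(1/n₁ + 1/(k·n₁)) = σ²·(k+1)/(k·n₁).
So n₁ = (1 + 1/k)·((z_{α} + z_β)/d)² = 1.333 × (2.169/0.35)².
n₁ = 1.333 × 38.40 = 51.2.
Round up: n₁ = 52, giving n₂ = 3 × 52 = 156.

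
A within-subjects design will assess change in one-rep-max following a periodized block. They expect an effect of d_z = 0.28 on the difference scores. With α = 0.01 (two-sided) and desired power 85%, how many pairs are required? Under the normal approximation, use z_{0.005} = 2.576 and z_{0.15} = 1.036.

n = 167 pairs

For a paired (one-sample on differences) test: n = ((z_{α/2} + z_β) / d)².
z_{α/2} + z_β = 2.576 + 1.036 = 3.612.
n = (3.612 / 0.28)² = 12.900² = 166.41.
Round up.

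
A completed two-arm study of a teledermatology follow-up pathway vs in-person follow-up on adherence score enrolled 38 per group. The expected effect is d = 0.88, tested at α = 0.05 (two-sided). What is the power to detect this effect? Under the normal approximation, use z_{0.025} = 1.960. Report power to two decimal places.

For two equal groups, power = Φ(d·√(n/2) − z_{α/2}).
d·√(n/2) = 0.88 × √(38/2) = 0.88 × 4.359 = 3.836.
z_β = 3.836 − 1.960 = 1.876.
Power = Φ(1.876) = 0.970.

power ≈ 0.97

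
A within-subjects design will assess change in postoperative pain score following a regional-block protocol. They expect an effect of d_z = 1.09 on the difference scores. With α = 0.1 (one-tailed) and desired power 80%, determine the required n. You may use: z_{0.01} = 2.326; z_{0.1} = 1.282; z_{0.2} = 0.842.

n = 4 pairs

For a paired (one-sample on differences) test: n = ((z_{α} + z_β) / d)².
z_{α} + z_β = 1.282 + 0.842 = 2.124.
n = (2.124 / 1.09)² = 1.949² = 3.80.
Round up.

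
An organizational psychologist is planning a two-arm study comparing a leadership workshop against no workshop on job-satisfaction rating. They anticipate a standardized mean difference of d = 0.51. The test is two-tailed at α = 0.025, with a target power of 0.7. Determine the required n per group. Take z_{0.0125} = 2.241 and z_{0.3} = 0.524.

n = 59 per group

For two independent groups with equal n: n = 2·((z_{α/2} + z_β) / d)².
z_{α/2} + z_β = 2.241 + 0.524 = 2.765.
n = 2 × (2.765 / 0.51)² = 2 × 5.422² = 2 × 29.39 = 58.8.
Round up to the next whole participant.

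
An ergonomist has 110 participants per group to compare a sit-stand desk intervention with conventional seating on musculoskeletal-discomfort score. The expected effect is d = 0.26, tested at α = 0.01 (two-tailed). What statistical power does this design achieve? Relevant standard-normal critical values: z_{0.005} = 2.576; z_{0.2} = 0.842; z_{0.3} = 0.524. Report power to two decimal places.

For two equal groups, power = Φ(d·√(n/2) − z_{α/2}).
d·√(n/2) = 0.26 × √(110/2) = 0.26 × 7.416 = 1.928.
z_β = 1.928 − 2.576 = -0.648.
Power = Φ(-0.648) = 0.259.

power ≈ 0.26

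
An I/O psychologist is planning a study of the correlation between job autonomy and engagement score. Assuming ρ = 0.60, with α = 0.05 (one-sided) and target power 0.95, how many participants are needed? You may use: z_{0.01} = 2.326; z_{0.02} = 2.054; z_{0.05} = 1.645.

Fisher's z: C = ½·ln((1+r)/(1−r)) = ½·ln(4.0000) = 0.6931.
n = ((z_{α} + z_β)/C)² + 3.
(1.645 + 1.645) / 0.6931 = 3.290 / 0.6931 = 4.747.
n = 4.747² + 3 = 22.53 + 3 = 25.5.
Round up.

n = 26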